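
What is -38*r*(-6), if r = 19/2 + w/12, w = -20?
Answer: 1786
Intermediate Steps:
r = 47/6 (r = 19/2 - 20/12 = 19*(½) - 20*1/12 = 19/2 - 5/3 = 47/6 ≈ 7.8333)
-38*r*(-6) = -38*47/6*(-6) = -893/3*(-6) = 1786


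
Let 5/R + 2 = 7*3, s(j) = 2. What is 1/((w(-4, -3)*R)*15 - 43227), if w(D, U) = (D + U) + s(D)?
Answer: -19/821688 ≈ -2.3123e-5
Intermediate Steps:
R = 5/19 (R = 5/(-2 + 7*3) = 5/(-2 + 21) = 5/19 ≈ 0.26316)
w(D, U) = 2 + D + U (w(D, U) = (D + U) + 2 = 2 + D + U)
1/((w(-4, -3)*R)*15 - 43227) = 1/(((2 - 4 - 3)*(5/19))*15 - 43227) = 1/(-5*5/19*15 - 43227) = 1/(-25/19*15 - 43227) = 1/(-375/19 - 43227) = 1/(-821688/19) = -19/821688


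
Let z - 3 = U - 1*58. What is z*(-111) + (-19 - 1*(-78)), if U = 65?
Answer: -1051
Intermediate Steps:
z = 10 (z = 3 + (65 - 1*58) = 3 + (65 - 58) = 3 + 7 = 10)
z*(-111) + (-19 - 1*(-78)) = 10*(-111) + (-19 - 1*(-78)) = -1110 + (-19 + 78) = -1110 + 59 = -1051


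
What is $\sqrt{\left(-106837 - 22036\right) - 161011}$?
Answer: $14 i \sqrt{1479} \approx 538.41 i$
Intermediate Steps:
$\sqrt{\left(-106837 - 22036\right) - 161011} = \sqrt{-128873 - 161011} = \sqrt{-289884} = 14 i \sqrt{1479}$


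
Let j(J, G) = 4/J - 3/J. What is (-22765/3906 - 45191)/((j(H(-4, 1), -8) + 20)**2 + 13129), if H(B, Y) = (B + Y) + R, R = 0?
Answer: -176538811/52792628 ≈ -3.3440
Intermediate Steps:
H(B, Y) = B + Y (H(B, Y) = (B + Y) + 0 = B + Y)
j(J, G) = 1/J
(-22765/3906 - 45191)/((j(H(-4, 1), -8) + 20)**2 + 13129) = (-22765/3906 - 45191)/((1/(-4 + 1) + 20)**2 + 13129) = (-22765*1/3906 - 45191)/((1/(-3) + 20)**2 + 13129) = (-22765/3906 - 45191)/((-1/3 + 20)**2 + 13129) = -176538811/(3906*((59/3)**2 + 13129)) = -176538811/(3906*(3481/9 + 13129)) = -176538811/(3906*121642/9) = -176538811/3906*9/121642 = -176538811/52792628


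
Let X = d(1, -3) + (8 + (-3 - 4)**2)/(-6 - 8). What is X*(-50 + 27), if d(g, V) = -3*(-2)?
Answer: -621/14 ≈ -44.357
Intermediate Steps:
d(g, V) = 6
X = 27/14 (X = 6 + (8 + (-3 - 4)**2)/(-6 - 8) = 6 + (8 + (-7)**2)/(-14) = 6 + (8 + 49)*(-1/14) = 6 + 57*(-1/14) = 6 - 57/14 = 27/14 ≈ 1.9286)
X*(-50 + 27) = 27*(-50 + 27)/14 = (27/14)*(-23) = -621/14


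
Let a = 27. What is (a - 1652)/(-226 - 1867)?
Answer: 125/161 ≈ 0.77640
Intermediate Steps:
(a - 1652)/(-226 - 1867) = (27 - 1652)/(-226 - 1867) = -1625/(-2093) = -1625*(-1/2093) = 125/161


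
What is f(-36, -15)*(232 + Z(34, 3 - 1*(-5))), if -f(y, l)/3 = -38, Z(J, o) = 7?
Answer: 27246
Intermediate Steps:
f(y, l) = 114 (f(y, l) = -3*(-38) = 114)
f(-36, -15)*(232 + Z(34, 3 - 1*(-5))) = 114*(232 + 7) = 114*239 = 27246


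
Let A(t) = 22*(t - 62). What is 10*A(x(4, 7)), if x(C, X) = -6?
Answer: -14960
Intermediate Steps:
A(t) = -1364 + 22*t (A(t) = 22*(-62 + t) = -1364 + 22*t)
10*A(x(4, 7)) = 10*(-1364 + 22*(-6)) = 10*(-1364 - 132) = 10*(-1496) = -14960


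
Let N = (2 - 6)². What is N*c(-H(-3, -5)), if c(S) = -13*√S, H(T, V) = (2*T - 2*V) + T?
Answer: -208*I ≈ -208.0*I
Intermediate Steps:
H(T, V) = -2*V + 3*T (H(T, V) = (-2*V + 2*T) + T = -2*V + 3*T)
N = 16 (N = (-4)² = 16)
N*c(-H(-3, -5)) = 16*(-13*I*√(-2*(-5) + 3*(-3))) = 16*(-13*I*√(10 - 9)) = 16*(-13*I) = -208*I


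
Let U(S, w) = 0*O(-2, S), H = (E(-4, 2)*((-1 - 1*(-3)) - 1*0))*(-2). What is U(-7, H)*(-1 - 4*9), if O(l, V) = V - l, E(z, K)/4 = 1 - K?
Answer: 0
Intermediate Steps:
E(z, K) = 4 - 4*K (E(z, K) = 4*(1 - K) = 4 - 4*K)
H = 16 (H = ((4 - 4*2)*((-1 - 1*(-3)) - 1*0))*(-2) = ((4 - 8)*((-1 + 3) + 0))*(-2) = -4*(2 + 0)*(-2) = -4*2*(-2) = -8*(-2) = 16)
U(S, w) = 0 (U(S, w) = 0*(S - 1*(-2)) = 0*(S + 2) = 0*(2 + S) = 0)
U(-7, H)*(-1 - 4*9) = 0*(-1 - 4*9) = 0*(-1 - 36) = 0*(-37) = 0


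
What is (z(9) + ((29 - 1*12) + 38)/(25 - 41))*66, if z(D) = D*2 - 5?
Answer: 5049/8 ≈ 631.13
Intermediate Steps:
z(D) = -5 + 2*D (z(D) = 2*D - 5 = -5 + 2*D)
(z(9) + ((29 - 1*12) + 38)/(25 - 41))*66 = ((-5 + 2*9) + ((29 - 1*12) + 38)/(25 - 41))*66 = ((-5 + 18) + ((29 - 12) + 38)/(-16))*66 = (13 + (17 + 38)*(-1/16))*66 = (13 + 55*(-1/16))*66 = (13 - 55/16)*66 = (153/16)*66 = 5049/8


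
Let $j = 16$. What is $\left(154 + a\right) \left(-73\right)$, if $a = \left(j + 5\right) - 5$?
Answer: $-12410$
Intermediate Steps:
$a = 16$ ($a = \left(16 + 5\right) - 5 = 21 - 5 = 16$)
$\left(154 + a\right) \left(-73\right) = \left(154 + 16\right) \left(-73\right) = 170 \left(-73\right) = -12410$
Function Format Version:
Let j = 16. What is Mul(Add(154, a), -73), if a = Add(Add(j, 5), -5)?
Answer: -12410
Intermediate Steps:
a = 16 (a = Add(Add(16, 5), -5) = Add(21, -5) = 16)
Mul(Add(154, a), -73) = Mul(Add(154, 16), -73) = Mul(170, -73) = -12410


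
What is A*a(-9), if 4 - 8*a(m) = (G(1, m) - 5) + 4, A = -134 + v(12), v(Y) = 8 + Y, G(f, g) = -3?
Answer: -114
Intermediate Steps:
A = -114 (A = -134 + (8 + 12) = -134 + 20 = -114)
a(m) = 1 (a(m) = ½ - ((-3 - 5) + 4)/8 = ½ - (-8 + 4)/8 = ½ - ⅛*(-4) = ½ + ½ = 1)
A*a(-9) = -114*1 = -114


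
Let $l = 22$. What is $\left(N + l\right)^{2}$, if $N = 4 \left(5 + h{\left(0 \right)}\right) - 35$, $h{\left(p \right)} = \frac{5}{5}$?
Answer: $121$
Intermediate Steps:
$h{\left(p \right)} = 1$ ($h{\left(p \right)} = 5 \cdot \frac{1}{5} = 1$)
$N = -11$ ($N = 4 \left(5 + 1\right) - 35 = 4 \cdot 6 - 35 = 24 - 35 = -11$)
$\left(N + l\right)^{2} = \left(-11 + 22\right)^{2} = 11^{2} = 121$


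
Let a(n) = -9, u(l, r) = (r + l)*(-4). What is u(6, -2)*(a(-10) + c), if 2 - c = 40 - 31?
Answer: 256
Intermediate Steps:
c = -7 (c = 2 - (40 - 31) = 2 - 1*9 = 2 - 9 = -7)
u(l, r) = -4*l - 4*r (u(l, r) = (l + r)*(-4) = -4*l - 4*r)
u(6, -2)*(a(-10) + c) = (-4*6 - 4*(-2))*(-9 - 7) = (-24 + 8)*(-16) = -16*(-16) = 256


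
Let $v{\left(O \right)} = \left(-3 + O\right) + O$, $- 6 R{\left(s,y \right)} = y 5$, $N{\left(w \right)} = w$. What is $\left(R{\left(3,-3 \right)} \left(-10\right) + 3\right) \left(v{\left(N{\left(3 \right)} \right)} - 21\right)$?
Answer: $396$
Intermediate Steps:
$R{\left(s,y \right)} = - \frac{5 y}{6}$ ($R{\left(s,y \right)} = - \frac{y 5}{6} = - \frac{5 y}{6}$)
$v{\left(O \right)} = -3 + 2 O$
$\left(R{\left(3,-3 \right)} \left(-10\right) + 3\right) \left(v{\left(N{\left(3 \right)} \right)} - 21\right) = \left(\left(- \frac{5}{6}\right) \left(-3\right) \left(-10\right) + 3\right) \left(\left(-3 + 2 \cdot 3\right) - 21\right) = \left(\frac{5}{2} \left(-10\right) + 3\right) \left(\left(-3 + 6\right) - 21\right) = \left(-25 + 3\right) \left(3 - 21\right) = \left(-22\right) \left(-18\right) = 396$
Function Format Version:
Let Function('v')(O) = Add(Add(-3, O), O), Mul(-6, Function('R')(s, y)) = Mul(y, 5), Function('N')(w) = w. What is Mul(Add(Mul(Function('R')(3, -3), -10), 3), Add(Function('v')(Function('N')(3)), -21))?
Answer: 396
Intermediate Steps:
Function('R')(s, y) = Mul(Rational(-5, 6), y) (Function('R')(s, y) = Mul(Rational(-1, 6), Mul(y, 5)) = Mul(Rational(-1, 6), Mul(5, y)) = Mul(Rational(-5, 6), y))
Function('v')(O) = Add(-3, Mul(2, O))
Mul(Add(Mul(Function('R')(3, -3), -10), 3), Add(Function('v')(Function('N')(3)), -21)) = Mul(Add(Mul(Mul(Rational(-5, 6), -3), -10), 3), Add(Add(-3, Mul(2, 3)), -21)) = Mul(Add(Mul(Rational(5, 2), -10), 3), Add(Add(-3, 6), -21)) = Mul(Add(-25, 3), Add(3, -21)) = Mul(-22, -18) = 396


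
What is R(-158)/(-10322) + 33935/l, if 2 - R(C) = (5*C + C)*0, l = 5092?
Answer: 175133443/26279812 ≈ 6.6642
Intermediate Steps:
R(C) = 2 (R(C) = 2 - (5*C + C)*0 = 2 - 6*C*0 = 2 - 1*0 = 2 + 0 = 2)
R(-158)/(-10322) + 33935/l = 2/(-10322) + 33935/5092 = 2*(-1/10322) + 33935*(1/5092) = -1/5161 + 33935/5092 = 175133443/26279812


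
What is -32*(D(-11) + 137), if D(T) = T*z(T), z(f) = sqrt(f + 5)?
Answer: -4384 + 352*I*sqrt(6) ≈ -4384.0 + 862.22*I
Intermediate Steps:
z(f) = sqrt(5 + f)
D(T) = T*sqrt(5 + T)
-32*(D(-11) + 137) = -32*(-11*sqrt(5 - 11) + 137) = -32*(-11*I*sqrt(6) + 137) = -32*(137 - 11*I*sqrt(6)) = -4384 + 352*I*sqrt(6)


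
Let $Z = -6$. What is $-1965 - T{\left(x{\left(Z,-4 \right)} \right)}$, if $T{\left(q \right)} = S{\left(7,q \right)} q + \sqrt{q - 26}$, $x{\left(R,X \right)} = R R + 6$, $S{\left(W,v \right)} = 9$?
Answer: $-2347$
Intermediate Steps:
$x{\left(R,X \right)} = 6 + R^{2}$ ($x{\left(R,X \right)} = R^{2} + 6 = 6 + R^{2}$)
$T{\left(q \right)} = \sqrt{-26 + q} + 9 q$ ($T{\left(q \right)} = 9 q + \sqrt{q - 26} = 9 q + \sqrt{-26 + q} = \sqrt{-26 + q} + 9 q$)
$-1965 - T{\left(x{\left(Z,-4 \right)} \right)} = -1965 - \left(\sqrt{-26 + \left(6 + \left(-6\right)^{2}\right)} + 9 \left(6 + \left(-6\right)^{2}\right)\right) = -1965 - \left(\sqrt{-26 + \left(6 + 36\right)} + 9 \left(6 + 36\right)\right) = -1965 - \left(\sqrt{-26 + 42} + 9 \cdot 42\right) = -1965 - \left(\sqrt{16} + 378\right) = -1965 - \left(4 + 378\right) = -1965 - 382 = -2347$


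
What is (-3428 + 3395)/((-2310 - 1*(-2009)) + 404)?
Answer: -33/103 ≈ -0.32039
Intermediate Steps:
(-3428 + 3395)/((-2310 - 1*(-2009)) + 404) = -33/((-2310 + 2009) + 404) = -33/(-301 + 404) = -33/103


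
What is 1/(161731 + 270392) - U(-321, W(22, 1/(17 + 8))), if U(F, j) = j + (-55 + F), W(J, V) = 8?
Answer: 159021265/432123 ≈ 368.00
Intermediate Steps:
U(F, j) = -55 + F + j
1/(161731 + 270392) - U(-321, W(22, 1/(17 + 8))) = 1/(161731 + 270392) - (-55 - 321 + 8) = 1/432123 - 1*(-368) = 1/432123 + 368 = 159021265/432123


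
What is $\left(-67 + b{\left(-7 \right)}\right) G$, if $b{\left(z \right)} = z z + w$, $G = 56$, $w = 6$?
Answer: $-672$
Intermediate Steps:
$b{\left(z \right)} = 6 + z^{2}$ ($b{\left(z \right)} = z z + 6 = z^{2} + 6 = 6 + z^{2}$)
$\left(-67 + b{\left(-7 \right)}\right) G = \left(-67 + \left(6 + \left(-7\right)^{2}\right)\right) 56 = \left(-67 + \left(6 + 49\right)\right) 56 = \left(-67 + 55\right) 56 = \left(-12\right) 56 = -672$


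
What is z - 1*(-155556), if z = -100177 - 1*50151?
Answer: 5228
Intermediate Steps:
z = -150328 (z = -100177 - 50151 = -150328)
z - 1*(-155556) = -150328 - 1*(-155556) = -150328 + 155556 = 5228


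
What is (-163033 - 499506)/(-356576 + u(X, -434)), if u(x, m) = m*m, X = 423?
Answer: 662539/168220 ≈ 3.9385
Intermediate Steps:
u(x, m) = m²
(-163033 - 499506)/(-356576 + u(X, -434)) = (-163033 - 499506)/(-356576 + (-434)²) = -662539/(-356576 + 188356) = -662539/(-168220) = -662539*(-1/168220) = 662539/168220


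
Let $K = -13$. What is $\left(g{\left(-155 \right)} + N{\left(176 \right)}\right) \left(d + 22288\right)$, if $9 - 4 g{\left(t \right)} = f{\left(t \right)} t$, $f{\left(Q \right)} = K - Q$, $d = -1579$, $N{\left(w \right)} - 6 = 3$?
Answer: $\frac{456736995}{4} \approx 1.1418 \cdot 10^{8}$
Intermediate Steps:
$N{\left(w \right)} = 9$ ($N{\left(w \right)} = 6 + 3 = 9$)
$f{\left(Q \right)} = -13 - Q$
$g{\left(t \right)} = \frac{9}{4} - \frac{t \left(-13 - t\right)}{4}$ ($g{\left(t \right)} = \frac{9}{4} - \frac{\left(-13 - t\right) t}{4} = \frac{9}{4} - \frac{t \left(-13 - t\right)}{4}$)
$\left(g{\left(-155 \right)} + N{\left(176 \right)}\right) \left(d + 22288\right) = \left(\left(\frac{9}{4} + \frac{1}{4} \left(-155\right) \left(13 - 155\right)\right) + 9\right) \left(-1579 + 22288\right) = \left(\left(\frac{9}{4} + \frac{1}{4} \left(-155\right) \left(-142\right)\right) + 9\right) 20709 = \left(\left(\frac{9}{4} + \frac{11005}{2}\right) + 9\right) 20709 = \left(\frac{22019}{4} + 9\right) 20709 = \frac{22055}{4} \cdot 20709 = \frac{456736995}{4}$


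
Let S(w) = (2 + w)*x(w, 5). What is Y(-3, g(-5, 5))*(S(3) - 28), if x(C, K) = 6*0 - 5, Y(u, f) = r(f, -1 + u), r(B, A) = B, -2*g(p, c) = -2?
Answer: -53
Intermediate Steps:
g(p, c) = 1 (g(p, c) = -½*(-2) = 1)
Y(u, f) = f
x(C, K) = -5 (x(C, K) = 0 - 5 = -5)
S(w) = -10 - 5*w (S(w) = (2 + w)*(-5) = -10 - 5*w)
Y(-3, g(-5, 5))*(S(3) - 28) = 1*((-10 - 5*3) - 28) = 1*((-10 - 15) - 28) = 1*(-25 - 28) = 1*(-53) = -53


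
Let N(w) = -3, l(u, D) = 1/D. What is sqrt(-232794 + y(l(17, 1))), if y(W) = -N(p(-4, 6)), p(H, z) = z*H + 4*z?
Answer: I*sqrt(232791) ≈ 482.48*I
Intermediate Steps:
p(H, z) = 4*z + H*z (p(H, z) = H*z + 4*z = 4*z + H*z)
y(W) = 3 (y(W) = -1*(-3) = 3)
sqrt(-232794 + y(l(17, 1))) = sqrt(-232794 + 3) = sqrt(-232791) = I*sqrt(232791)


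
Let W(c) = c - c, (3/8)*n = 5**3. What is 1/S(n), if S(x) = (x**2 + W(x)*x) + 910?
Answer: 9/1008190 ≈ 8.9269e-6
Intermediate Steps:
n = 1000/3 (n = (8/3)*5**3 = (8/3)*125 = 1000/3 ≈ 333.33)
W(c) = 0
S(x) = 910 + x**2 (S(x) = (x**2 + 0*x) + 910 = (x**2 + 0) + 910 = x**2 + 910 = 910 + x**2)
1/S(n) = 1/(910 + (1000/3)**2) = 1/(910 + 1000000/9) = 1/(1008190/9) = 9/1008190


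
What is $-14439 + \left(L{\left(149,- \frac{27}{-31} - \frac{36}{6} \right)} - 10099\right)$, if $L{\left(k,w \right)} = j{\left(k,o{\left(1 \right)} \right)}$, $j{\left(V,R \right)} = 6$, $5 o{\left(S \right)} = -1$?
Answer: $-24532$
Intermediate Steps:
$o{\left(S \right)} = - \frac{1}{5}$ ($o{\left(S \right)} = \frac{1}{5} \left(-1\right) = - \frac{1}{5}$)
$L{\left(k,w \right)} = 6$
$-14439 + \left(L{\left(149,- \frac{27}{-31} - \frac{36}{6} \right)} - 10099\right) = -14439 + \left(6 - 10099\right) = -14439 - 10093 = -24532$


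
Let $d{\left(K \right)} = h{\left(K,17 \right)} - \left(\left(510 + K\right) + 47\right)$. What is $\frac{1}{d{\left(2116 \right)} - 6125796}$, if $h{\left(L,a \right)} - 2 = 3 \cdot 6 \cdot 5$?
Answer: $- \frac{1}{6128377} \approx -1.6318 \cdot 10^{-7}$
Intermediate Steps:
$h{\left(L,a \right)} = 92$ ($h{\left(L,a \right)} = 2 + 3 \cdot 6 \cdot 5 = 2 + 18 \cdot 5 = 2 + 90 = 92$)
$d{\left(K \right)} = -465 - K$ ($d{\left(K \right)} = 92 - \left(\left(510 + K\right) + 47\right) = 92 - \left(557 + K\right) = -465 - K$)
$\frac{1}{d{\left(2116 \right)} - 6125796} = \frac{1}{\left(-465 - 2116\right) - 6125796} = \frac{1}{-2581 - 6125796} = \frac{1}{-6128377} = - \frac{1}{6128377}$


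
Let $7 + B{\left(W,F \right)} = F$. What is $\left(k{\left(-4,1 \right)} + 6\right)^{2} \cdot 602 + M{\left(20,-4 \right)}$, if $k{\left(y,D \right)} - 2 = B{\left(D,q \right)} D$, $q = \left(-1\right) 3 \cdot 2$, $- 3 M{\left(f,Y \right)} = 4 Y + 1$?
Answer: $15055$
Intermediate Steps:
$M{\left(f,Y \right)} = - \frac{1}{3} - \frac{4 Y}{3}$ ($M{\left(f,Y \right)} = - \frac{4 Y + 1}{3} = - \frac{1 + 4 Y}{3} = - \frac{1}{3} - \frac{4 Y}{3}$)
$q = -6$ ($q = \left(-3\right) 2 = -6$)
$B{\left(W,F \right)} = -7 + F$
$k{\left(y,D \right)} = 2 - 13 D$ ($k{\left(y,D \right)} = 2 + \left(-7 - 6\right) D = 2 - 13 D$)
$\left(k{\left(-4,1 \right)} + 6\right)^{2} \cdot 602 + M{\left(20,-4 \right)} = \left(\left(2 - 13\right) + 6\right)^{2} \cdot 602 - -5 = \left(\left(2 - 13\right) + 6\right)^{2} \cdot 602 + \left(- \frac{1}{3} + \frac{16}{3}\right) = \left(-11 + 6\right)^{2} \cdot 602 + 5 = \left(-5\right)^{2} \cdot 602 + 5 = 25 \cdot 602 + 5 = 15050 + 5 = 15055$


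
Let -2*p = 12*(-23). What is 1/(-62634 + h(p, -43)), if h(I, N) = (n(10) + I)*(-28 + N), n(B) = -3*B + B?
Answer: -1/71012 ≈ -1.4082e-5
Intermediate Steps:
n(B) = -2*B
p = 138 (p = -6*(-23) = -½*(-276) = 138)
h(I, N) = (-28 + N)*(-20 + I) (h(I, N) = (-2*10 + I)*(-28 + N) = (-20 + I)*(-28 + N) = (-28 + N)*(-20 + I))
1/(-62634 + h(p, -43)) = 1/(-62634 + (560 - 28*138 - 20*(-43) + 138*(-43))) = 1/(-62634 + (560 - 3864 + 860 - 5934)) = 1/(-62634 - 8378) = 1/(-71012) = -1/71012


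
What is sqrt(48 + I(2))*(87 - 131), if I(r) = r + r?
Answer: -88*sqrt(13) ≈ -317.29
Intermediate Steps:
I(r) = 2*r
sqrt(48 + I(2))*(87 - 131) = sqrt(48 + 2*2)*(87 - 131) = sqrt(48 + 4)*(-44) = sqrt(52)*(-44) = (2*sqrt(13))*(-44) = -88*sqrt(13)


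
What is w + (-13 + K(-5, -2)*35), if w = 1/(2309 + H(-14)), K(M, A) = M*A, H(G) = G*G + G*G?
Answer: 910238/2701 ≈ 337.00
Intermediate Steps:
H(G) = 2*G**2 (H(G) = G**2 + G**2 = 2*G**2)
K(M, A) = A*M
w = 1/2701 (w = 1/(2309 + 2*(-14)**2) = 1/(2309 + 2*196) = 1/(2309 + 392) = 1/2701 ≈ 0.00037023)
w + (-13 + K(-5, -2)*35) = 1/2701 + (-13 - 2*(-5)*35) = 1/2701 + (-13 + 10*35) = 1/2701 + (-13 + 350) = 1/2701 + 337 = 910238/2701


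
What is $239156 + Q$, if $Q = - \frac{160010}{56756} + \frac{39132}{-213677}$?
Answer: $\frac{1450158227059055}{6063725906} \approx 2.3915 \cdot 10^{5}$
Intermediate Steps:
$Q = - \frac{18205716281}{6063725906}$ ($Q = \left(-160010\right) \frac{1}{56756} + 39132 \left(- \frac{1}{213677}\right) = - \frac{80005}{28378} - \frac{39132}{213677} = - \frac{18205716281}{6063725906} \approx -3.0024$)
$239156 + Q = 239156 - \frac{18205716281}{6063725906} = \frac{1450158227059055}{6063725906}$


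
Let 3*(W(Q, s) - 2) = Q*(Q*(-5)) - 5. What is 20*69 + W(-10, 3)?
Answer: 3641/3 ≈ 1213.7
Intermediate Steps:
W(Q, s) = ⅓ - 5*Q²/3 (W(Q, s) = 2 + (Q*(Q*(-5)) - 5)/3 = 2 + (Q*(-5*Q) - 5)/3 = 2 + (-5*Q² - 5)/3 = 2 + (-5 - 5*Q²)/3 = 2 + (-5/3 - 5*Q²/3) = ⅓ - 5*Q²/3)
20*69 + W(-10, 3) = 20*69 + (⅓ - 5/3*(-10)²) = 1380 + (⅓ - 5/3*100) = 1380 + (⅓ - 500/3) = 1380 - 499/3 = 3641/3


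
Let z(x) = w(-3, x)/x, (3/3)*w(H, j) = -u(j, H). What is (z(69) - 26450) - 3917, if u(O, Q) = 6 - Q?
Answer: -698444/23 ≈ -30367.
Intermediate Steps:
w(H, j) = -6 + H (w(H, j) = -(6 - H) = -6 + H)
z(x) = -9/x (z(x) = (-6 - 3)/x = -9/x)
(z(69) - 26450) - 3917 = (-9/69 - 26450) - 3917 = (-9*1/69 - 26450) - 3917 = (-3/23 - 26450) - 3917 = -608353/23 - 3917 = -698444/23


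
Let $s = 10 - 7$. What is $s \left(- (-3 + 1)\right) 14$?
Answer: $84$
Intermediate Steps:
$s = 3$ ($s = 10 - 7 = 3$)
$s \left(- (-3 + 1)\right) 14 = 3 \left(- (-3 + 1)\right) 14 = 3 \left(\left(-1\right) \left(-2\right)\right) 14 = 3 \cdot 2 \cdot 14 = 6 \cdot 14 = 84$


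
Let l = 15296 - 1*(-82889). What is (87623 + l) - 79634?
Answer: 106174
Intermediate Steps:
l = 98185 (l = 15296 + 82889 = 98185)
(87623 + l) - 79634 = (87623 + 98185) - 79634 = 185808 - 79634 = 106174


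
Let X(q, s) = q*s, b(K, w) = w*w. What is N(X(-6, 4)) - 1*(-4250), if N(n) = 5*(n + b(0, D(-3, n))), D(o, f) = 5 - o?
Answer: 4450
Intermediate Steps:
b(K, w) = w**2
N(n) = 320 + 5*n (N(n) = 5*(n + (5 - 1*(-3))**2) = 5*(n + (5 + 3)**2) = 5*(n + 8**2) = 5*(n + 64) = 5*(64 + n) = 320 + 5*n)
N(X(-6, 4)) - 1*(-4250) = (320 + 5*(-6*4)) - 1*(-4250) = (320 + 5*(-24)) + 4250 = (320 - 120) + 4250 = 200 + 4250 = 4450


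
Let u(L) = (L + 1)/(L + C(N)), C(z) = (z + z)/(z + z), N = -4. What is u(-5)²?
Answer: 1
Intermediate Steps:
C(z) = 1 (C(z) = (2*z)/((2*z)) = (2*z)*(1/(2*z)) = 1)
u(L) = 1 (u(L) = (L + 1)/(L + 1) = (1 + L)/(1 + L) = 1)
u(-5)² = 1² = 1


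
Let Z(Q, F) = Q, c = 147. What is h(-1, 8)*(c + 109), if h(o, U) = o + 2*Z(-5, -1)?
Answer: -2816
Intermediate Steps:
h(o, U) = -10 + o (h(o, U) = o + 2*(-5) = o - 10 = -10 + o)
h(-1, 8)*(c + 109) = (-10 - 1)*(147 + 109) = -11*256 = -2816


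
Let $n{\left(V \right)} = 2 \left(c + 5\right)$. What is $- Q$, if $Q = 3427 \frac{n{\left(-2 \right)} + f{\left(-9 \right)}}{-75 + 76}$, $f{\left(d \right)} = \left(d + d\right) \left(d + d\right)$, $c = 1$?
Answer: $-1151472$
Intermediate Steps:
$f{\left(d \right)} = 4 d^{2}$ ($f{\left(d \right)} = 2 d 2 d = 4 d^{2}$)
$n{\left(V \right)} = 12$ ($n{\left(V \right)} = 2 \left(1 + 5\right) = 2 \cdot 6 = 12$)
$Q = 1151472$ ($Q = 3427 \frac{12 + 4 \left(-9\right)^{2}}{-75 + 76} = 3427 \frac{12 + 4 \cdot 81}{1} = 3427 \left(12 + 324\right) 1 = 3427 \cdot 336 \cdot 1 = 3427 \cdot 336 = 1151472$)
$- Q = \left(-1\right) 1151472 = -1151472$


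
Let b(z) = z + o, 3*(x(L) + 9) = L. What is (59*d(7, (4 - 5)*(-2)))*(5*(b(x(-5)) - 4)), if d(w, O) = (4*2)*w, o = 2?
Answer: -627760/3 ≈ -2.0925e+5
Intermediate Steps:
x(L) = -9 + L/3
b(z) = 2 + z (b(z) = z + 2 = 2 + z)
d(w, O) = 8*w
(59*d(7, (4 - 5)*(-2)))*(5*(b(x(-5)) - 4)) = (59*(8*7))*(5*((2 + (-9 + (⅓)*(-5))) - 4)) = (59*56)*(5*((2 + (-9 - 5/3)) - 4)) = 3304*(5*((2 - 32/3) - 4)) = 3304*(5*(-26/3 - 4)) = 3304*(5*(-38/3)) = 3304*(-190/3) = -627760/3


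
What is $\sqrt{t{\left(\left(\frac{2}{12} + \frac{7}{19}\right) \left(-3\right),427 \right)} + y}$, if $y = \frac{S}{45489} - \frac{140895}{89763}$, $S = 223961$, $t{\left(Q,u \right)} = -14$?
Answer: $\frac{i \sqrt{19722436173644895930}}{1361076369} \approx 3.2629 i$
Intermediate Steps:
$y = \frac{4564746196}{1361076369}$ ($y = \frac{223961}{45489} - \frac{140895}{89763} = 223961 \cdot \frac{1}{45489} - \frac{46965}{29921} = \frac{223961}{45489} - \frac{46965}{29921} = \frac{4564746196}{1361076369} \approx 3.3538$)
$\sqrt{t{\left(\left(\frac{2}{12} + \frac{7}{19}\right) \left(-3\right),427 \right)} + y} = \sqrt{-14 + \frac{4564746196}{1361076369}} = \sqrt{- \frac{14490322970}{1361076369}} = \frac{i \sqrt{19722436173644895930}}{1361076369}$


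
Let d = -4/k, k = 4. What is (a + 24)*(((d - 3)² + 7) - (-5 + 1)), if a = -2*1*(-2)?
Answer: 756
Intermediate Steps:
d = -1 (d = -4/4 = -4*¼ = -1)
a = 4 (a = -2*(-2) = 4)
(a + 24)*(((d - 3)² + 7) - (-5 + 1)) = (4 + 24)*(((-1 - 3)² + 7) - (-5 + 1)) = 28*(((-4)² + 7) - 1*(-4)) = 28*((16 + 7) + 4) = 28*(23 + 4) = 28*27 = 756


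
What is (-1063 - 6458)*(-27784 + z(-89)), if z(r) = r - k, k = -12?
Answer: 209542581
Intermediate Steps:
z(r) = 12 + r (z(r) = r - 1*(-12) = r + 12 = 12 + r)
(-1063 - 6458)*(-27784 + z(-89)) = (-1063 - 6458)*(-27784 + (12 - 89)) = -7521*(-27784 - 77) = -7521*(-27861) = 209542581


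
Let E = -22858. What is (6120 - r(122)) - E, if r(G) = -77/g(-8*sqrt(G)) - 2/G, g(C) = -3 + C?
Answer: 1253271512/43249 - 56*sqrt(122)/709 ≈ 28977.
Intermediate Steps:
r(G) = -77/(-3 - 8*sqrt(G)) - 2/G
(6120 - r(122)) - E = (6120 - (-2/122 + 77/(3 + 8*sqrt(122)))) - 1*(-22858) = (6120 - (-2*1/122 + 77/(3 + 8*sqrt(122)))) + 22858 = (6120 - (-1/61 + 77/(3 + 8*sqrt(122)))) + 22858 = (6120 + (1/61 - 77/(3 + 8*sqrt(122)))) + 22858 = (373321/61 - 77/(3 + 8*sqrt(122))) + 22858 = 1767659/61 - 77/(3 + 8*sqrt(122))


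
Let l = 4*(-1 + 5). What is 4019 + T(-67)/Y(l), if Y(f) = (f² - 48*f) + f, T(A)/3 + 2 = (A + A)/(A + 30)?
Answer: 18439127/4588 ≈ 4019.0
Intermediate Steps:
l = 16 (l = 4*4 = 16)
T(A) = -6 + 6*A/(30 + A) (T(A) = -6 + 3*((A + A)/(A + 30)) = -6 + 3*((2*A)/(30 + A)) = -6 + 3*(2*A/(30 + A)) = -6 + 6*A/(30 + A))
Y(f) = f² - 47*f
4019 + T(-67)/Y(l) = 4019 + (-180/(30 - 67))/((16*(-47 + 16))) = 4019 + (-180/(-37))/((16*(-31))) = 4019 - 180*(-1/37)/(-496) = 4019 + (180/37)*(-1/496) = 4019 - 45/4588 = 18439127/4588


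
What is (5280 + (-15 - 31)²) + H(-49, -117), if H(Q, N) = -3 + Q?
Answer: 7344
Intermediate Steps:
(5280 + (-15 - 31)²) + H(-49, -117) = (5280 + (-15 - 31)²) + (-3 - 49) = (5280 + (-46)²) - 52 = (5280 + 2116) - 52 = 7396 - 52 = 7344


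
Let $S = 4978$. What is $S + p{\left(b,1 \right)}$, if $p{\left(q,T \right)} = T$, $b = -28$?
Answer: $4979$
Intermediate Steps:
$S + p{\left(b,1 \right)} = 4978 + 1 = 4979$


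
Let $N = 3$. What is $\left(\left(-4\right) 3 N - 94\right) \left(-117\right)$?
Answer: $15210$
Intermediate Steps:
$\left(\left(-4\right) 3 N - 94\right) \left(-117\right) = \left(\left(-4\right) 3 \cdot 3 - 94\right) \left(-117\right) = \left(\left(-12\right) 3 - 94\right) \left(-117\right) = \left(-36 - 94\right) \left(-117\right) = \left(-130\right) \left(-117\right) = 15210$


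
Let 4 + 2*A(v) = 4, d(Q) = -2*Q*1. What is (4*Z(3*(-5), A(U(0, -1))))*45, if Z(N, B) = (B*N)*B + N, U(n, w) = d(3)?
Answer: -2700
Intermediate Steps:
d(Q) = -2*Q
U(n, w) = -6 (U(n, w) = -2*3 = -6)
A(v) = 0 (A(v) = -2 + (½)*4 = -2 + 2 = 0)
Z(N, B) = N + N*B² (Z(N, B) = N*B² + N = N + N*B²)
(4*Z(3*(-5), A(U(0, -1))))*45 = (4*((3*(-5))*(1 + 0²)))*45 = (4*(-15*(1 + 0)))*45 = (4*(-15*1))*45 = (4*(-15))*45 = -60*45 = -2700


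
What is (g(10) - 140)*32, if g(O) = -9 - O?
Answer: -5088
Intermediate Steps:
(g(10) - 140)*32 = ((-9 - 1*10) - 140)*32 = ((-9 - 10) - 140)*32 = (-19 - 140)*32 = -159*32 = -5088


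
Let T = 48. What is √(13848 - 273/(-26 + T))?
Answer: √6696426/22 ≈ 117.62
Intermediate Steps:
√(13848 - 273/(-26 + T)) = √(13848 - 273/(-26 + 48)) = √(13848 - 273/22) = √(304383/22) = √6696426/22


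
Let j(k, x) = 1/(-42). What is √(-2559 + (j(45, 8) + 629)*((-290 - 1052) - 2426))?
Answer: I*√116254523/7 ≈ 1540.3*I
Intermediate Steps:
j(k, x) = -1/42
√(-2559 + (j(45, 8) + 629)*((-290 - 1052) - 2426)) = √(-2559 + (-1/42 + 629)*((-290 - 1052) - 2426)) = √(-2559 + 26417*(-1342 - 2426)/42) = √(-2559 + (26417/42)*(-3768)) = √(-2559 - 16589876/7) = √(-16607789/7) = I*√116254523/7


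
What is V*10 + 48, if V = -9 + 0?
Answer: -42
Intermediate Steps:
V = -9
V*10 + 48 = -9*10 + 48 = -90 + 48 = -42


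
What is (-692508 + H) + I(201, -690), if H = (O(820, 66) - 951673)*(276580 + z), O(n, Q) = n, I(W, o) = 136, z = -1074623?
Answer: 758820888307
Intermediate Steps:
H = 758821580679 (H = (820 - 951673)*(276580 - 1074623) = -950853*(-798043) = 758821580679)
(-692508 + H) + I(201, -690) = (-692508 + 758821580679) + 136 = 758820888171 + 136 = 758820888307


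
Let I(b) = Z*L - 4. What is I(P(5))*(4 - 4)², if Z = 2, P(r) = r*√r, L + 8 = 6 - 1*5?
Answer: 0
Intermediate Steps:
L = -7 (L = -8 + (6 - 1*5) = -8 + (6 - 5) = -8 + 1 = -7)
P(r) = r^(3/2)
I(b) = -18 (I(b) = 2*(-7) - 4 = -14 - 4 = -18)
I(P(5))*(4 - 4)² = -18*(4 - 4)² = -18*0² = -18*0 = 0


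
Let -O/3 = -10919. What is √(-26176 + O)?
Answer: √6581 ≈ 81.123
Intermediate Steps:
O = 32757 (O = -3*(-10919) = 32757)
√(-26176 + O) = √(-26176 + 32757) = √6581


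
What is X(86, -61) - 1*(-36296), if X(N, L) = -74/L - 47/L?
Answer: 2214177/61 ≈ 36298.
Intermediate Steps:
X(N, L) = -121/L
X(86, -61) - 1*(-36296) = -121/(-61) - 1*(-36296) = -121*(-1/61) + 36296 = 121/61 + 36296 = 2214177/61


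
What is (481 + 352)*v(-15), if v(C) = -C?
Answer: 12495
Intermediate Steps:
(481 + 352)*v(-15) = (481 + 352)*(-1*(-15)) = 833*15 = 12495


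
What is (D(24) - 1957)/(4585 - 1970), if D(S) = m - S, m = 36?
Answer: -389/523 ≈ -0.74379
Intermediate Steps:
D(S) = 36 - S
(D(24) - 1957)/(4585 - 1970) = ((36 - 1*24) - 1957)/(4585 - 1970) = ((36 - 24) - 1957)/2615 = (12 - 1957)*(1/2615) = -1945*1/2615 = -389/523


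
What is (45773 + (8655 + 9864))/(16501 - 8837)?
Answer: 16073/1916 ≈ 8.3888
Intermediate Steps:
(45773 + (8655 + 9864))/(16501 - 8837) = (45773 + 18519)/7664 = 64292*(1/7664) = 16073/1916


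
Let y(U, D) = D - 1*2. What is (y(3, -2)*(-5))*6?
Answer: 120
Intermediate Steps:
y(U, D) = -2 + D (y(U, D) = D - 2 = -2 + D)
(y(3, -2)*(-5))*6 = ((-2 - 2)*(-5))*6 = -4*(-5)*6 = 20*6 = 120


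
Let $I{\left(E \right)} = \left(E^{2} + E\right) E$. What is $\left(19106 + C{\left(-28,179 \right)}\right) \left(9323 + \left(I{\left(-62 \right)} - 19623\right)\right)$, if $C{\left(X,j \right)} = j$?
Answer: $-4720659440$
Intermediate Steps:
$I{\left(E \right)} = E \left(E + E^{2}\right)$ ($I{\left(E \right)} = \left(E + E^{2}\right) E = E \left(E + E^{2}\right)$)
$\left(19106 + C{\left(-28,179 \right)}\right) \left(9323 + \left(I{\left(-62 \right)} - 19623\right)\right) = \left(19106 + 179\right) \left(9323 + \left(\left(-62\right)^{2} \left(1 - 62\right) - 19623\right)\right) = 19285 \left(9323 + \left(3844 \left(-61\right) - 19623\right)\right) = 19285 \left(9323 - 254107\right) = 19285 \left(-244784\right) = -4720659440$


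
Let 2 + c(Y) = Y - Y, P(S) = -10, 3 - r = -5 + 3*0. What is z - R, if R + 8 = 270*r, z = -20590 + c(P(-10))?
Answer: -22744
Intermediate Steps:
r = 8 (r = 3 - (-5 + 3*0) = 3 - (-5 + 0) = 3 - 1*(-5) = 3 + 5 = 8)
c(Y) = -2 (c(Y) = -2 + (Y - Y) = -2 + 0 = -2)
z = -20592 (z = -20590 - 2 = -20592)
R = 2152 (R = -8 + 270*8 = -8 + 2160 = 2152)
z - R = -20592 - 1*2152 = -20592 - 2152 = -22744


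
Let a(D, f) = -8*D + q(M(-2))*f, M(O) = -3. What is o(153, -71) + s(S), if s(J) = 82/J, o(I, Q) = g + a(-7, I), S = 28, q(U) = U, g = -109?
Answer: -7127/14 ≈ -509.07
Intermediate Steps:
a(D, f) = -8*D - 3*f
o(I, Q) = -53 - 3*I (o(I, Q) = -109 + (-8*(-7) - 3*I) = -109 + (56 - 3*I) = -53 - 3*I)
o(153, -71) + s(S) = (-53 - 3*153) + 82/28 = (-53 - 459) + 82*(1/28) = -512 + 41/14 = -7127/14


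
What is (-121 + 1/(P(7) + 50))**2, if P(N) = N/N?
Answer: 38068900/2601 ≈ 14636.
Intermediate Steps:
P(N) = 1
(-121 + 1/(P(7) + 50))**2 = (-121 + 1/(1 + 50))**2 = (-121 + 1/51)**2 = (-6170/51)**2 = 38068900/2601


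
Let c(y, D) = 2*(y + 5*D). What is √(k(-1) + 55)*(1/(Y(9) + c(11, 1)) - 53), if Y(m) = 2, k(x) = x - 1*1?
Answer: -1801*√53/34 ≈ -385.63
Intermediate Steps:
k(x) = -1 + x (k(x) = x - 1 = -1 + x)
c(y, D) = 2*y + 10*D
√(k(-1) + 55)*(1/(Y(9) + c(11, 1)) - 53) = √((-1 - 1) + 55)*(1/(2 + (2*11 + 10*1)) - 53) = √(-2 + 55)*(1/(2 + (22 + 10)) - 53) = √53*(1/(2 + 32) - 53) = √53*(1/34 - 53) = √53*(-1801/34) = -1801*√53/34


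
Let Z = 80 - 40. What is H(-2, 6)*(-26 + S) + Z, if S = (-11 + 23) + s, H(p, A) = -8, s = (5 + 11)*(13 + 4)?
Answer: -2024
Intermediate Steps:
Z = 40
s = 272 (s = 16*17 = 272)
S = 284 (S = (-11 + 23) + 272 = 12 + 272 = 284)
H(-2, 6)*(-26 + S) + Z = -8*(-26 + 284) + 40 = -8*258 + 40 = -2064 + 40 = -2024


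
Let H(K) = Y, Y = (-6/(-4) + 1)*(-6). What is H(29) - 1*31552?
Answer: -31567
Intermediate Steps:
Y = -15 (Y = (-6*(-1/4) + 1)*(-6) = (3/2 + 1)*(-6) = (5/2)*(-6) = -15)
H(K) = -15
H(29) - 1*31552 = -15 - 1*31552 = -15 - 31552 = -31567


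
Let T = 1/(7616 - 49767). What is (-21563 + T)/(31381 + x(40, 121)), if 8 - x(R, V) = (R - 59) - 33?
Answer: -908902014/1325269591 ≈ -0.68582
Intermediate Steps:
T = -1/42151 (T = 1/(-42151) = -1/42151 ≈ -2.3724e-5)
x(R, V) = 100 - R (x(R, V) = 8 - ((R - 59) - 33) = 8 - ((-59 + R) - 33) = 8 - (-92 + R) = 8 + (92 - R) = 100 - R)
(-21563 + T)/(31381 + x(40, 121)) = (-21563 - 1/42151)/(31381 + (100 - 1*40)) = -908902014/(42151*(31381 + (100 - 40))) = -908902014/(42151*(31381 + 60)) = -908902014/42151/31441 = -908902014/42151*1/31441 = -908902014/1325269591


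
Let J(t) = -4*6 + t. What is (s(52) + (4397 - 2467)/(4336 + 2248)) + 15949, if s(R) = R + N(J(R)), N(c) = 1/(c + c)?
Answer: 737468421/46088 ≈ 16001.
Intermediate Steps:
J(t) = -24 + t
N(c) = 1/(2*c)
s(R) = R + 1/(2*(-24 + R))
(s(52) + (4397 - 2467)/(4336 + 2248)) + 15949 = ((½ + 52*(-24 + 52))/(-24 + 52) + (4397 - 2467)/(4336 + 2248)) + 15949 = ((½ + 52*28)/28 + 1930/6584) + 15949 = ((½ + 1456)/28 + 1930*(1/6584)) + 15949 = ((1/28)*(2913/2) + 965/3292) + 15949 = (2913/56 + 965/3292) + 15949 = 2410909/46088 + 15949 = 737468421/46088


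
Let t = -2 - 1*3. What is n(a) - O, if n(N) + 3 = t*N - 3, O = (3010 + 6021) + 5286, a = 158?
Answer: -15113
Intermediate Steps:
t = -5 (t = -2 - 3 = -5)
O = 14317 (O = 9031 + 5286 = 14317)
n(N) = -6 - 5*N (n(N) = -3 + (-5*N - 3) = -3 + (-3 - 5*N) = -6 - 5*N)
n(a) - O = (-6 - 5*158) - 1*14317 = (-6 - 790) - 14317 = -796 - 14317 = -15113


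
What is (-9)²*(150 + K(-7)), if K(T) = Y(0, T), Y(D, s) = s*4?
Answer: 9882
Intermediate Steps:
Y(D, s) = 4*s
K(T) = 4*T
(-9)²*(150 + K(-7)) = (-9)²*(150 + 4*(-7)) = 81*(150 - 28) = 81*122 = 9882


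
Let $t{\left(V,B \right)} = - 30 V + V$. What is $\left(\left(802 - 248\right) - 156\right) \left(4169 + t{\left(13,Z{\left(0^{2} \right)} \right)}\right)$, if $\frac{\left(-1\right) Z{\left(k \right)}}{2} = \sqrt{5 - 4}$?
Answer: $1509216$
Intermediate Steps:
$Z{\left(k \right)} = -2$ ($Z{\left(k \right)} = - 2 \sqrt{5 - 4} = - 2 \sqrt{1} = \left(-2\right) 1 = -2$)
$t{\left(V,B \right)} = - 29 V$
$\left(\left(802 - 248\right) - 156\right) \left(4169 + t{\left(13,Z{\left(0^{2} \right)} \right)}\right) = \left(\left(802 - 248\right) - 156\right) \left(4169 - 377\right) = \left(554 - 156\right) \left(4169 - 377\right) = 398 \cdot 3792 = 1509216$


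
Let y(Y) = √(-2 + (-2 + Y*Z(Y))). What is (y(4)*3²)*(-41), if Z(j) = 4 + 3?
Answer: -738*√6 ≈ -1807.7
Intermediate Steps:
Z(j) = 7
y(Y) = √(-4 + 7*Y) (y(Y) = √(-2 + (-2 + Y*7)) = √(-2 + (-2 + 7*Y)) = √(-4 + 7*Y))
(y(4)*3²)*(-41) = (√(-4 + 7*4)*3²)*(-41) = (√(-4 + 28)*9)*(-41) = (√24*9)*(-41) = ((2*√6)*9)*(-41) = (18*√6)*(-41) = -738*√6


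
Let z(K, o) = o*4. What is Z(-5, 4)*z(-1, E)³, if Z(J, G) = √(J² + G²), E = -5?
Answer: -8000*√41 ≈ -51225.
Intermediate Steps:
Z(J, G) = √(G² + J²)
z(K, o) = 4*o
Z(-5, 4)*z(-1, E)³ = √(4² + (-5)²)*(4*(-5))³ = √(16 + 25)*(-20)³ = √41*(-8000) = -8000*√41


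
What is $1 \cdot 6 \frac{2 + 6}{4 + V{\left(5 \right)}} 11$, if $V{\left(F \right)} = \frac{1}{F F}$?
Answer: $\frac{13200}{101} \approx 130.69$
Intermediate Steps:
$V{\left(F \right)} = \frac{1}{F^{2}}$
$1 \cdot 6 \frac{2 + 6}{4 + V{\left(5 \right)}} 11 = 1 \cdot 6 \frac{2 + 6}{4 + \frac{1}{25}} \cdot 11 = 6 \frac{8}{4 + \frac{1}{25}} \cdot 11 = 6 \frac{8}{\frac{101}{25}} \cdot 11 = 6 \cdot 8 \cdot \frac{25}{101} \cdot 11 = 6 \cdot \frac{200}{101} \cdot 11 = \frac{1200}{101} \cdot 11 = \frac{13200}{101}$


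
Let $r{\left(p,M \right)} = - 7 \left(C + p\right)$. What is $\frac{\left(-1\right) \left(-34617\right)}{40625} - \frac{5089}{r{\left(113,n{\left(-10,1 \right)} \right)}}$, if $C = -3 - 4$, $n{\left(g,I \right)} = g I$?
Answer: $\frac{33203777}{4306250} \approx 7.7106$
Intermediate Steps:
$n{\left(g,I \right)} = I g$
$C = -7$
$r{\left(p,M \right)} = 49 - 7 p$ ($r{\left(p,M \right)} = - 7 \left(-7 + p\right) = 49 - 7 p$)
$\frac{\left(-1\right) \left(-34617\right)}{40625} - \frac{5089}{r{\left(113,n{\left(-10,1 \right)} \right)}} = \frac{\left(-1\right) \left(-34617\right)}{40625} - \frac{5089}{49 - 791} = 34617 \cdot \frac{1}{40625} - \frac{5089}{49 - 791} = \frac{34617}{40625} - \frac{5089}{-742} = \frac{34617}{40625} - - \frac{727}{106} = \frac{34617}{40625} + \frac{727}{106} = \frac{33203777}{4306250}$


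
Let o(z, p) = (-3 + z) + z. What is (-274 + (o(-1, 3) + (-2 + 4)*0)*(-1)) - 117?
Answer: -386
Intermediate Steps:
o(z, p) = -3 + 2*z
(-274 + (o(-1, 3) + (-2 + 4)*0)*(-1)) - 117 = (-274 + ((-3 + 2*(-1)) + (-2 + 4)*0)*(-1)) - 117 = (-274 + ((-3 - 2) + 2*0)*(-1)) - 117 = (-274 + (-5 + 0)*(-1)) - 117 = (-274 - 5*(-1)) - 117 = (-274 + 5) - 117 = -269 - 117 = -386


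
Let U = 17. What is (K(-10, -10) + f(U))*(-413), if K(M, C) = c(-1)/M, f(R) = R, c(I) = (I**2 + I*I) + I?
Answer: -69797/10 ≈ -6979.7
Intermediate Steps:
c(I) = I + 2*I**2 (c(I) = (I**2 + I**2) + I = 2*I**2 + I = I + 2*I**2)
K(M, C) = 1/M (K(M, C) = (-(1 + 2*(-1)))/M = (-(1 - 2))/M = (-1*(-1))/M = 1/M)
(K(-10, -10) + f(U))*(-413) = (1/(-10) + 17)*(-413) = (-1/10 + 17)*(-413) = (169/10)*(-413) = -69797/10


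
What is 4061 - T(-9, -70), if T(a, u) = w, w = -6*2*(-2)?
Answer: 4037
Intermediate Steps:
w = 24 (w = -12*(-2) = 24)
T(a, u) = 24
4061 - T(-9, -70) = 4061 - 1*24 = 4061 - 24 = 4037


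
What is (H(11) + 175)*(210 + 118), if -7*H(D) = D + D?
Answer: 394584/7 ≈ 56369.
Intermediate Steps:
H(D) = -2*D/7 (H(D) = -(D + D)/7 = -2*D/7)
(H(11) + 175)*(210 + 118) = (-2/7*11 + 175)*(210 + 118) = (-22/7 + 175)*328 = (1203/7)*328 = 394584/7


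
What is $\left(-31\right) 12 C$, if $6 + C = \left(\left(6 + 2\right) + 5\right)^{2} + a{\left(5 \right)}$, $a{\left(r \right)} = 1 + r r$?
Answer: $-70308$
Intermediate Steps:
$a{\left(r \right)} = 1 + r^{2}$
$C = 189$ ($C = -6 + \left(\left(\left(6 + 2\right) + 5\right)^{2} + \left(1 + 5^{2}\right)\right) = -6 + \left(\left(8 + 5\right)^{2} + \left(1 + 25\right)\right) = -6 + \left(13^{2} + 26\right) = -6 + \left(169 + 26\right) = -6 + 195 = 189$)
$\left(-31\right) 12 C = \left(-31\right) 12 \cdot 189 = \left(-372\right) 189 = -70308$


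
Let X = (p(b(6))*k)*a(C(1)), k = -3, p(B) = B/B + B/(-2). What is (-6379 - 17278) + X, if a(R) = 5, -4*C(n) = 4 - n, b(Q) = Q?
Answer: -23627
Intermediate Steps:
C(n) = -1 + n/4 (C(n) = -(4 - n)/4 = -1 + n/4)
p(B) = 1 - B/2 (p(B) = 1 + B*(-½) = 1 - B/2)
X = 30 (X = ((1 - ½*6)*(-3))*5 = ((1 - 3)*(-3))*5 = -2*(-3)*5 = 6*5 = 30)
(-6379 - 17278) + X = (-6379 - 17278) + 30 = -23657 + 30 = -23627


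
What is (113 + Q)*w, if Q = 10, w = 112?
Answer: 13776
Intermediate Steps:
(113 + Q)*w = (113 + 10)*112 = 123*112 = 13776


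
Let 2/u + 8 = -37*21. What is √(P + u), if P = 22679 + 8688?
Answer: √19329128005/785 ≈ 177.11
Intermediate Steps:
u = -2/785 (u = 2/(-8 - 37*21) = 2/(-8 - 777) = 2/(-785) = 2*(-1/785) = -2/785 ≈ -0.0025478)
P = 31367
√(P + u) = √(31367 - 2/785) = √(24623093/785) = √19329128005/785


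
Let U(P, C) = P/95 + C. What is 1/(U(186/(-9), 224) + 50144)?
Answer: 285/14354818 ≈ 1.9854e-5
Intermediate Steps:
U(P, C) = C + P/95 (U(P, C) = P/95 + C = C + P/95)
1/(U(186/(-9), 224) + 50144) = 1/((224 + (186/(-9))/95) + 50144) = 1/((224 + (186*(-⅑))/95) + 50144) = 1/((224 + (1/95)*(-62/3)) + 50144) = 1/((224 - 62/285) + 50144) = 1/(63778/285 + 50144) = 1/(14354818/285) = 285/14354818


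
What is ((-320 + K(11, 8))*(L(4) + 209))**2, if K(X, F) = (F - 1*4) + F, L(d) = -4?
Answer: 3986659600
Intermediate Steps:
K(X, F) = -4 + 2*F (K(X, F) = (F - 4) + F = (-4 + F) + F = -4 + 2*F)
((-320 + K(11, 8))*(L(4) + 209))**2 = ((-320 + (-4 + 2*8))*(-4 + 209))**2 = ((-320 + (-4 + 16))*205)**2 = ((-320 + 12)*205)**2 = (-308*205)**2 = (-63140)**2 = 3986659600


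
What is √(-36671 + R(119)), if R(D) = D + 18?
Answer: I*√36534 ≈ 191.14*I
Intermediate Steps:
R(D) = 18 + D
√(-36671 + R(119)) = √(-36671 + (18 + 119)) = √(-36671 + 137) = √(-36534) = I*√36534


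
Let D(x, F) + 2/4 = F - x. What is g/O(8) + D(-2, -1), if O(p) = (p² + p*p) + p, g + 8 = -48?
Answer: 3/34 ≈ 0.088235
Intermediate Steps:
D(x, F) = -½ + F - x (D(x, F) = -½ + (F - x) = -½ + F - x)
g = -56 (g = -8 - 48 = -56)
O(p) = p + 2*p² (O(p) = (p² + p²) + p = 2*p² + p = p + 2*p²)
g/O(8) + D(-2, -1) = -56*1/(8*(1 + 2*8)) + (-½ - 1 - 1*(-2)) = -56*1/(8*(1 + 16)) + (-½ - 1 + 2) = -56/(8*17) + ½ = -56/136 + ½ = -56*1/136 + ½ = -7/17 + ½ = 3/34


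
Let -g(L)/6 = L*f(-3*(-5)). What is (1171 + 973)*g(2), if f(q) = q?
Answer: -385920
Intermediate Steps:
g(L) = -90*L (g(L) = -6*L*(-3*(-5)) = -6*L*15 = -90*L)
(1171 + 973)*g(2) = (1171 + 973)*(-90*2) = 2144*(-180) = -385920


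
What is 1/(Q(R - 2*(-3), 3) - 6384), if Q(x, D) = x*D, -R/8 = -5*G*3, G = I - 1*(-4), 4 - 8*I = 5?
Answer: -1/4971 ≈ -0.00020117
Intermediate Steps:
I = -⅛ (I = ½ - ⅛*5 = ½ - 5/8 = -⅛ ≈ -0.12500)
G = 31/8 (G = -⅛ - 1*(-4) = -⅛ + 4 = 31/8 ≈ 3.8750)
R = 465 (R = -8*(-5*31/8)*3 = -(-155)*3 = -8*(-465/8) = 465)
Q(x, D) = D*x
1/(Q(R - 2*(-3), 3) - 6384) = 1/(3*(465 - 2*(-3)) - 6384) = 1/(3*(465 + 6) - 6384) = 1/(3*471 - 6384) = 1/(1413 - 6384) = 1/(-4971) = -1/4971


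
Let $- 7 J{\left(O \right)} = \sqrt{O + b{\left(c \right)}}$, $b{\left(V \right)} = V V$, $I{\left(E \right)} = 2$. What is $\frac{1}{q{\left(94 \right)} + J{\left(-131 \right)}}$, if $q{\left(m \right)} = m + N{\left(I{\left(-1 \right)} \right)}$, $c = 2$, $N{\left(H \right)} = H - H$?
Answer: $\frac{4606}{433091} + \frac{7 i \sqrt{127}}{433091} \approx 0.010635 + 0.00018215 i$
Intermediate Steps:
$N{\left(H \right)} = 0$
$q{\left(m \right)} = m$ ($q{\left(m \right)} = m + 0 = m$)
$b{\left(V \right)} = V^{2}$
$J{\left(O \right)} = - \frac{\sqrt{4 + O}}{7}$ ($J{\left(O \right)} = - \frac{\sqrt{O + 2^{2}}}{7} = - \frac{\sqrt{O + 4}}{7} = - \frac{\sqrt{4 + O}}{7}$)
$\frac{1}{q{\left(94 \right)} + J{\left(-131 \right)}} = \frac{1}{94 - \frac{\sqrt{4 - 131}}{7}} = \frac{1}{94 - \frac{\sqrt{-127}}{7}} = \frac{1}{94 - \frac{i \sqrt{127}}{7}}$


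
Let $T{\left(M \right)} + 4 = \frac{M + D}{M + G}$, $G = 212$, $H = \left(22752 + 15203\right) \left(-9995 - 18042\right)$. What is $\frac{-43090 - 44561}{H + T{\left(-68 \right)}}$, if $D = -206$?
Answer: $\frac{6310872}{76618392545} \approx 8.2368 \cdot 10^{-5}$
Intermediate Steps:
$H = -1064144335$ ($H = 37955 \left(-28037\right) = -1064144335$)
$T{\left(M \right)} = -4 + \frac{-206 + M}{212 + M}$ ($T{\left(M \right)} = -4 + \frac{M - 206}{M + 212} = -4 + \frac{-206 + M}{212 + M}$)
$\frac{-43090 - 44561}{H + T{\left(-68 \right)}} = \frac{-43090 - 44561}{-1064144335 + \frac{-1054 - -204}{212 - 68}} = - \frac{87651}{-1064144335 + \frac{-1054 + 204}{144}} = - \frac{87651}{-1064144335 + \frac{1}{144} \left(-850\right)} = - \frac{87651}{-1064144335 - \frac{425}{72}} = - \frac{87651}{- \frac{76618392545}{72}} = \left(-87651\right) \left(- \frac{72}{76618392545}\right) = \frac{6310872}{76618392545}$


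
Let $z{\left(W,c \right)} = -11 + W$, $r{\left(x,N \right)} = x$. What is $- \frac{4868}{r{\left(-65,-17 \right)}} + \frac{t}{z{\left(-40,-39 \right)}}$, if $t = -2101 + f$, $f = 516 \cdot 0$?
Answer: $\frac{384833}{3315} \approx 116.09$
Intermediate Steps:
$f = 0$
$t = -2101$ ($t = -2101 + 0 = -2101$)
$- \frac{4868}{r{\left(-65,-17 \right)}} + \frac{t}{z{\left(-40,-39 \right)}} = - \frac{4868}{-65} - \frac{2101}{-11 - 40} = \left(-4868\right) \left(- \frac{1}{65}\right) - \frac{2101}{-51} = \frac{4868}{65} - - \frac{2101}{51} = \frac{4868}{65} + \frac{2101}{51} = \frac{384833}{3315}$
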